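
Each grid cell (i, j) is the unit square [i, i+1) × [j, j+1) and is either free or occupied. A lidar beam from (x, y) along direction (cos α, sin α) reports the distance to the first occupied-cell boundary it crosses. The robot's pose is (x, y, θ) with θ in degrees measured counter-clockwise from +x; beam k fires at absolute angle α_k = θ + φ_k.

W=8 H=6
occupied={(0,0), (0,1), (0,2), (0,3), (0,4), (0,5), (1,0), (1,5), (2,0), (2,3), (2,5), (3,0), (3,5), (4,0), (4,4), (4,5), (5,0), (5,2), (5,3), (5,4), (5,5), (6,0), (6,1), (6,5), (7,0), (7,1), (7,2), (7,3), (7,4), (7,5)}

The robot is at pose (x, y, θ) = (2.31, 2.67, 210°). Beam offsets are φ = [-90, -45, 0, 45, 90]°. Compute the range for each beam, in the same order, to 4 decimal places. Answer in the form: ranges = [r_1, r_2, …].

ranges = [0.3811, 1.3562, 1.5127, 1.7289, 1.9283]

beam 1: φ=-90°, α=120°
  cosα=-0.5000 sinα=0.8660 | (2,2) | tMaxX 0.6200 tMaxY 0.3811 | tΔX 2.0000 tΔY 1.1547
    t=0.3811 [y] (2,3) — stop
  → r_1 = 0.3811
beam 2: φ=-45°, α=165°
  cosα=-0.9659 sinα=0.2588 | (2,2) | tMaxX 0.3209 tMaxY 1.2750 | tΔX 1.0353 tΔY 3.8637
    t=0.3209 [x] (1,2)
    t=1.2750 [y] (1,3)
    t=1.3562 [x] (0,3) — stop
  → r_2 = 1.3562
beam 3: φ=0°, α=210°
  cosα=-0.8660 sinα=-0.5000 | (2,2) | tMaxX 0.3580 tMaxY 1.3400 | tΔX 1.1547 tΔY 2.0000
    t=0.3580 [x] (1,2)
    t=1.3400 [y] (1,1)
    t=1.5127 [x] (0,1) — stop
  → r_3 = 1.5127
beam 4: φ=45°, α=255°
  cosα=-0.2588 sinα=-0.9659 | (2,2) | tMaxX 1.1977 tMaxY 0.6936 | tΔX 3.8637 tΔY 1.0353
    t=0.6936 [y] (2,1)
    t=1.1977 [x] (1,1)
    t=1.7289 [y] (1,0) — stop
  → r_4 = 1.7289
beam 5: φ=90°, α=300°
  cosα=0.5000 sinα=-0.8660 | (2,2) | tMaxX 1.3800 tMaxY 0.7736 | tΔX 2.0000 tΔY 1.1547
    t=0.7736 [y] (2,1)
    t=1.3800 [x] (3,1)
    t=1.9283 [y] (3,0) — stop
  → r_5 = 1.9283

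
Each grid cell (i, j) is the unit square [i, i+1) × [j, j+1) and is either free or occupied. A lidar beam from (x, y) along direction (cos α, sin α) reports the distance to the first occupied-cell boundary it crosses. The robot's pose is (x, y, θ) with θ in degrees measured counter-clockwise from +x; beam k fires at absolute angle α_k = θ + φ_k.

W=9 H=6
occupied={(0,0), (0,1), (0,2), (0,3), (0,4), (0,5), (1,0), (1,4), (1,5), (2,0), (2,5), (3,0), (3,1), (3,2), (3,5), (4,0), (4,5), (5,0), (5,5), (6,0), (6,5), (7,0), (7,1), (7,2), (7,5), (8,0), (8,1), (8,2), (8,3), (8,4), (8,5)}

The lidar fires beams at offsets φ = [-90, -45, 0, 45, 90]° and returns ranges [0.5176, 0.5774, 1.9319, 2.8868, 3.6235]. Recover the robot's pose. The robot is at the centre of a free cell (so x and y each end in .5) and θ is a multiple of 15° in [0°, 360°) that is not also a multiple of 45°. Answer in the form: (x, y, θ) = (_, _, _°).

(x, y, θ) = (4.5, 1.5, 345°)

Candidates: 23 free-cell centres × 16 headings = 368 poses. Raycast each; keep the one whose scan matches to 4 dp.
  (1.5, 2.5, 60°): beam 1 = 1.7321 ≠ 0.5176 ✗
  (2.5, 3.5, 15°): beam 1 = 1.9319 ≠ 0.5176 ✗
  (4.5, 4.5, 300°): beam 1 = 4.0415 ≠ 0.5176 ✗
  (5.5, 4.5, 240°): beam 1 = 1.0000 ≠ 0.5176 ✗
  …
  (4.5, 1.5, 345°): r_1=0.5176, r_2=0.5774, r_3=1.9319, r_4=2.8868, r_5=3.6235 — all match ✓
Only this pose fits every beam.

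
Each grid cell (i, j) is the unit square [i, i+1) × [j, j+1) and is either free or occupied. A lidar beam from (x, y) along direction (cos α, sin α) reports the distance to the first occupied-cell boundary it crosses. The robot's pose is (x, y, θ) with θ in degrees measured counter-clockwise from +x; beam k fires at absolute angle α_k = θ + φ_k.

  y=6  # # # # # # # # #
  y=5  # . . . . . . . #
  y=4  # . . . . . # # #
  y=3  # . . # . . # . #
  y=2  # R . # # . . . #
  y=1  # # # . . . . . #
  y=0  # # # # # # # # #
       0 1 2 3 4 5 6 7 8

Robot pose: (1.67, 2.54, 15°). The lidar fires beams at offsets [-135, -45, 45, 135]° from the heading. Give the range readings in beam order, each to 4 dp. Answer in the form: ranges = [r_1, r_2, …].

beam 1: φ=-135°, α=240°
  dir = (cos 240°, sin 240°) = (-0.5000, -0.8660); from cell (1,2)
  next x-line at t=1.3400, next y-line at t=0.6235; Δt_x=2.0000, Δt_y=1.1547
    y: enter (1,1) at t=0.6235 ← occupied
  → r_1 = 0.6235
beam 2: φ=-45°, α=330°
  dir = (cos 330°, sin 330°) = (0.8660, -0.5000); from cell (1,2)
  next x-line at t=0.3811, next y-line at t=1.0800; Δt_x=1.1547, Δt_y=2.0000
    x: enter (2,2) at t=0.3811
    y: enter (2,1) at t=1.0800 ← occupied
  → r_2 = 1.0800
beam 3: φ=45°, α=60°
  dir = (cos 60°, sin 60°) = (0.5000, 0.8660); from cell (1,2)
  next x-line at t=0.6600, next y-line at t=0.5312; Δt_x=2.0000, Δt_y=1.1547
    y: enter (1,3) at t=0.5312
    x: enter (2,3) at t=0.6600
    y: enter (2,4) at t=1.6859
    x: enter (3,4) at t=2.6600
    y: enter (3,5) at t=2.8406
    y: enter (3,6) at t=3.9953 ← occupied
  → r_3 = 3.9953
beam 4: φ=135°, α=150°
  dir = (cos 150°, sin 150°) = (-0.8660, 0.5000); from cell (1,2)
  next x-line at t=0.7736, next y-line at t=0.9200; Δt_x=1.1547, Δt_y=2.0000
    x: enter (0,2) at t=0.7736 ← occupied
  → r_4 = 0.7736

ranges = [0.6235, 1.0800, 3.9953, 0.7736]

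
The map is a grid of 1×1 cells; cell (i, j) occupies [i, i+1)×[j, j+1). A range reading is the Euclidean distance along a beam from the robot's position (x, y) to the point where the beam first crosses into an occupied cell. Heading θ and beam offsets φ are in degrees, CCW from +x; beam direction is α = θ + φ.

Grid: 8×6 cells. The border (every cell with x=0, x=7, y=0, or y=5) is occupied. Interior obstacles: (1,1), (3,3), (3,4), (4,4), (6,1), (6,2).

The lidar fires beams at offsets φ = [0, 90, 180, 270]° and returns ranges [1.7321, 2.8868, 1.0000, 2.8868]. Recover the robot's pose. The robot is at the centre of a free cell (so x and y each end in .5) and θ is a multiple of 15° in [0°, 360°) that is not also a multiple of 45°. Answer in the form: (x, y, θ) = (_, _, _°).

Enumerate (i+0.5, j+0.5, θ) over the 18 free cells and 16 admissible headings. For each, cast all 4 beams and compare to the given ranges.
  (4.5, 2.5, 240°): beam 2 = 1.7321 ≠ 2.8868 ✗
  (4.5, 1.5, 240°): beam 1 = 0.5774 ≠ 1.7321 ✗
  (5.5, 4.5, 255°): beam 1 = 3.6235 ≠ 1.7321 ✗
  (1.5, 4.5, 330°): beam 2 = 0.5774 ≠ 2.8868 ✗
  …
  (4.5, 2.5, 300°): r_1=1.7321, r_2=2.8868, r_3=1.0000, r_4=2.8868 — all match ✓
Only this pose fits every beam.

(x, y, θ) = (4.5, 2.5, 300°)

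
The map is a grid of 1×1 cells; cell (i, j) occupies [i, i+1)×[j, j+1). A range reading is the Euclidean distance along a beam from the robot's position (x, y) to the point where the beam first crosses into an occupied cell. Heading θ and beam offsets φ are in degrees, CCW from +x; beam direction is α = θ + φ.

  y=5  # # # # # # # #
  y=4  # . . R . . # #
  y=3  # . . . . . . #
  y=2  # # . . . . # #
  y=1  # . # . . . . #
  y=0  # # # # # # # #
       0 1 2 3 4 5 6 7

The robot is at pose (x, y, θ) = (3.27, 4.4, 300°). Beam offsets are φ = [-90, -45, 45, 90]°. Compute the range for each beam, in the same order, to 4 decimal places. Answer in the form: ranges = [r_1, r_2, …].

beam 1: φ=-90°, α=210°
  d=(-0.8660,-0.5000)  start (3,4)  tX=0.3118 tY=0.8000  stride 1/|dx|=1.1547 1/|dy|=2.0000
    cross x-line → (2,4), t=0.3118
    cross y-line → (2,3), t=0.8000
    cross x-line → (1,3), t=1.4665
    cross x-line → (0,3), t=2.6212 (wall)
  → r_1 = 2.6212
beam 2: φ=-45°, α=255°
  d=(-0.2588,-0.9659)  start (3,4)  tX=1.0432 tY=0.4141  stride 1/|dx|=3.8637 1/|dy|=1.0353
    cross y-line → (3,3), t=0.4141
    cross x-line → (2,3), t=1.0432
    cross y-line → (2,2), t=1.4494
    cross y-line → (2,1), t=2.4847 (wall)
  → r_2 = 2.4847
beam 3: φ=45°, α=345°
  d=(0.9659,-0.2588)  start (3,4)  tX=0.7558 tY=1.5455  stride 1/|dx|=1.0353 1/|dy|=3.8637
    cross x-line → (4,4), t=0.7558
    cross y-line → (4,3), t=1.5455
    cross x-line → (5,3), t=1.7910
    cross x-line → (6,3), t=2.8263
    cross x-line → (7,3), t=3.8616 (wall)
  → r_3 = 3.8616
beam 4: φ=90°, α=30°
  d=(0.8660,0.5000)  start (3,4)  tX=0.8429 tY=1.2000  stride 1/|dx|=1.1547 1/|dy|=2.0000
    cross x-line → (4,4), t=0.8429
    cross y-line → (4,5), t=1.2000 (wall)
  → r_4 = 1.2000

ranges = [2.6212, 2.4847, 3.8616, 1.2000]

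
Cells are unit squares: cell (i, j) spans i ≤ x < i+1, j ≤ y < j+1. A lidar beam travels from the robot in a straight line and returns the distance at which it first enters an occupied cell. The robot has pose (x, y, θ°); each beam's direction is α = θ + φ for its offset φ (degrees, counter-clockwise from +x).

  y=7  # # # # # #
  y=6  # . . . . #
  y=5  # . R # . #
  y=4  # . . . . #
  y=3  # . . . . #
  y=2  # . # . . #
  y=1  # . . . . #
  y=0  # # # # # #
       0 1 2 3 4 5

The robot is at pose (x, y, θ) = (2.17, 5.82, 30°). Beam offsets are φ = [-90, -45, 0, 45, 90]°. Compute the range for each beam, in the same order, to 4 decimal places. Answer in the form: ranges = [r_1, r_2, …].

ranges = [5.5657, 0.8593, 2.3600, 1.2216, 1.3625]

beam 1: φ=-90°, α=300°
  dir = (cos 300°, sin 300°) = (0.5000, -0.8660); from cell (2,5)
  next x-line at t=1.6600, next y-line at t=0.9469; Δt_x=2.0000, Δt_y=1.1547
    y: enter (2,4) at t=0.9469
    x: enter (3,4) at t=1.6600
    y: enter (3,3) at t=2.1016
    y: enter (3,2) at t=3.2563
    x: enter (4,2) at t=3.6600
    y: enter (4,1) at t=4.4110
    y: enter (4,0) at t=5.5657 ← occupied
  → r_1 = 5.5657
beam 2: φ=-45°, α=345°
  dir = (cos 345°, sin 345°) = (0.9659, -0.2588); from cell (2,5)
  next x-line at t=0.8593, next y-line at t=3.1682; Δt_x=1.0353, Δt_y=3.8637
    x: enter (3,5) at t=0.8593 ← occupied
  → r_2 = 0.8593
beam 3: φ=0°, α=30°
  dir = (cos 30°, sin 30°) = (0.8660, 0.5000); from cell (2,5)
  next x-line at t=0.9584, next y-line at t=0.3600; Δt_x=1.1547, Δt_y=2.0000
    y: enter (2,6) at t=0.3600
    x: enter (3,6) at t=0.9584
    x: enter (4,6) at t=2.1131
    y: enter (4,7) at t=2.3600 ← occupied
  → r_3 = 2.3600
beam 4: φ=45°, α=75°
  dir = (cos 75°, sin 75°) = (0.2588, 0.9659); from cell (2,5)
  next x-line at t=3.2069, next y-line at t=0.1863; Δt_x=3.8637, Δt_y=1.0353
    y: enter (2,6) at t=0.1863
    y: enter (2,7) at t=1.2216 ← occupied
  → r_4 = 1.2216
beam 5: φ=90°, α=120°
  dir = (cos 120°, sin 120°) = (-0.5000, 0.8660); from cell (2,5)
  next x-line at t=0.3400, next y-line at t=0.2078; Δt_x=2.0000, Δt_y=1.1547
    y: enter (2,6) at t=0.2078
    x: enter (1,6) at t=0.3400
    y: enter (1,7) at t=1.3625 ← occupied
  → r_5 = 1.3625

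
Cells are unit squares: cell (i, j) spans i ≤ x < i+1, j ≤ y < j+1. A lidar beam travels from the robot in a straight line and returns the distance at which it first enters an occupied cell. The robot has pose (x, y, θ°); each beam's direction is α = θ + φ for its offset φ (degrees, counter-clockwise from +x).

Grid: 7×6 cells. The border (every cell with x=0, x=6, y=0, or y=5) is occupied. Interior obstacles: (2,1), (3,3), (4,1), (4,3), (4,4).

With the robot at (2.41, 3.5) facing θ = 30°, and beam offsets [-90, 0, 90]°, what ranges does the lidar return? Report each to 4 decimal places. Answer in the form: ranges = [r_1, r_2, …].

ranges = [2.8868, 0.6813, 1.7321]

beam 1: φ=-90°, α=300°
  direction (0.5000, -0.8660); cell (2,3); t to first gridline: x 1.1800, y 0.5774 (then +2.0000 / +1.1547)
    (2,2) via y @ 0.5774
    (3,2) via x @ 1.1800
    (3,1) via y @ 1.7321
    (3,0) via y @ 2.8868  # hit
  → r_1 = 2.8868
beam 2: φ=0°, α=30°
  direction (0.8660, 0.5000); cell (2,3); t to first gridline: x 0.6813, y 1.0000 (then +1.1547 / +2.0000)
    (3,3) via x @ 0.6813  # hit
  → r_2 = 0.6813
beam 3: φ=90°, α=120°
  direction (-0.5000, 0.8660); cell (2,3); t to first gridline: x 0.8200, y 0.5774 (then +2.0000 / +1.1547)
    (2,4) via y @ 0.5774
    (1,4) via x @ 0.8200
    (1,5) via y @ 1.7321  # hit
  → r_3 = 1.7321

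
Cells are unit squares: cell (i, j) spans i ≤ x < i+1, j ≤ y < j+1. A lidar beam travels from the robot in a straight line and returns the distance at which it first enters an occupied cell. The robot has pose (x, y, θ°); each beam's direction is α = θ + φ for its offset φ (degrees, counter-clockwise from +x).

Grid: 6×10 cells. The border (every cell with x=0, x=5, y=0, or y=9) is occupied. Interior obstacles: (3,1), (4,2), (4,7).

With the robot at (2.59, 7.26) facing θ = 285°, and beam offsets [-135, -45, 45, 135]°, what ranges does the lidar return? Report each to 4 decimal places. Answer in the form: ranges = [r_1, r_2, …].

beam 1: φ=-135°, α=150°
  d=(-0.8660,0.5000)  start (2,7)  tX=0.6813 tY=1.4800  stride 1/|dx|=1.1547 1/|dy|=2.0000
    cross x-line → (1,7), t=0.6813
    cross y-line → (1,8), t=1.4800
    cross x-line → (0,8), t=1.8360 (wall)
  → r_1 = 1.8360
beam 2: φ=-45°, α=240°
  d=(-0.5000,-0.8660)  start (2,7)  tX=1.1800 tY=0.3002  stride 1/|dx|=2.0000 1/|dy|=1.1547
    cross y-line → (2,6), t=0.3002
    cross x-line → (1,6), t=1.1800
    cross y-line → (1,5), t=1.4549
    cross y-line → (1,4), t=2.6096
    cross x-line → (0,4), t=3.1800 (wall)
  → r_2 = 3.1800
beam 3: φ=45°, α=330°
  d=(0.8660,-0.5000)  start (2,7)  tX=0.4734 tY=0.5200  stride 1/|dx|=1.1547 1/|dy|=2.0000
    cross x-line → (3,7), t=0.4734
    cross y-line → (3,6), t=0.5200
    cross x-line → (4,6), t=1.6281
    cross y-line → (4,5), t=2.5200
    cross x-line → (5,5), t=2.7828 (wall)
  → r_3 = 2.7828
beam 4: φ=135°, α=60°
  d=(0.5000,0.8660)  start (2,7)  tX=0.8200 tY=0.8545  stride 1/|dx|=2.0000 1/|dy|=1.1547
    cross x-line → (3,7), t=0.8200
    cross y-line → (3,8), t=0.8545
    cross y-line → (3,9), t=2.0092 (wall)
  → r_4 = 2.0092

ranges = [1.8360, 3.1800, 2.7828, 2.0092]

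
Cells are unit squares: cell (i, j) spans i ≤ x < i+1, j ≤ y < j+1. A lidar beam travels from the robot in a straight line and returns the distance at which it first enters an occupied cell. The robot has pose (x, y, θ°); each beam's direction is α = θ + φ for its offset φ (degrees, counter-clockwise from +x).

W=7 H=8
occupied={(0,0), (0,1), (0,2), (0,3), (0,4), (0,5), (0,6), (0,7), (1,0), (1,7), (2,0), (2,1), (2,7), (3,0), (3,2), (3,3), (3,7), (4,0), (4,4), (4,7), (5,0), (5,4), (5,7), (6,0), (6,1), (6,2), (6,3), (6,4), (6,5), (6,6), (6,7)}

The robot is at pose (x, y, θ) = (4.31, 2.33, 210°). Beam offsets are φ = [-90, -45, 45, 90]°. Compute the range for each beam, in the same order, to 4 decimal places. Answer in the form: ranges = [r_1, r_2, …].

beam 1: φ=-90°, α=120°
  d=(-0.5000,0.8660)  start (4,2)  tX=0.6200 tY=0.7736  stride 1/|dx|=2.0000 1/|dy|=1.1547
    cross x-line → (3,2), t=0.6200 (wall)
  → r_1 = 0.6200
beam 2: φ=-45°, α=165°
  d=(-0.9659,0.2588)  start (4,2)  tX=0.3209 tY=2.5887  stride 1/|dx|=1.0353 1/|dy|=3.8637
    cross x-line → (3,2), t=0.3209 (wall)
  → r_2 = 0.3209
beam 3: φ=45°, α=255°
  d=(-0.2588,-0.9659)  start (4,2)  tX=1.1977 tY=0.3416  stride 1/|dx|=3.8637 1/|dy|=1.0353
    cross y-line → (4,1), t=0.3416
    cross x-line → (3,1), t=1.1977
    cross y-line → (3,0), t=1.3769 (wall)
  → r_3 = 1.3769
beam 4: φ=90°, α=300°
  d=(0.5000,-0.8660)  start (4,2)  tX=1.3800 tY=0.3811  stride 1/|dx|=2.0000 1/|dy|=1.1547
    cross y-line → (4,1), t=0.3811
    cross x-line → (5,1), t=1.3800
    cross y-line → (5,0), t=1.5358 (wall)
  → r_4 = 1.5358

ranges = [0.6200, 0.3209, 1.3769, 1.5358]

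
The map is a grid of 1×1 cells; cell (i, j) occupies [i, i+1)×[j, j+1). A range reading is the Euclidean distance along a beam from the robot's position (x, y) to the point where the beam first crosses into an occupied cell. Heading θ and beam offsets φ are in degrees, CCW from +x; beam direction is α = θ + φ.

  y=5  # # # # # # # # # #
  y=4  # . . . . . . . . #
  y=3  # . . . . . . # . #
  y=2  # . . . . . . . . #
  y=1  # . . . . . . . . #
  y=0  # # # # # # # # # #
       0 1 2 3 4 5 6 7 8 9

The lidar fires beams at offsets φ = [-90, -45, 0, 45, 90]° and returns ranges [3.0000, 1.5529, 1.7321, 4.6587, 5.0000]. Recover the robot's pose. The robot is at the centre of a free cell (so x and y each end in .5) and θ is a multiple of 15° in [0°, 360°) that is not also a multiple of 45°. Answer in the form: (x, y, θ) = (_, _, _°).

(x, y, θ) = (5.5, 3.5, 120°)

Enumerate (i+0.5, j+0.5, θ) over the 31 free cells and 16 admissible headings. For each, cast all 5 beams and compare to the given ranges.
  (5.5, 2.5, 300°): beam 4 = 3.6235 ≠ 4.6587 ✗
  (1.5, 2.5, 15°): beam 1 = 1.5529 ≠ 3.0000 ✗
  (1.5, 2.5, 105°): beam 1 = 5.6940 ≠ 3.0000 ✗
  (2.5, 1.5, 345°): beam 1 = 0.5176 ≠ 3.0000 ✗
  (2.5, 3.5, 285°): beam 1 = 1.5529 ≠ 3.0000 ✗
  …
  (5.5, 3.5, 120°): r_1=3.0000, r_2=1.5529, r_3=1.7321, r_4=4.6587, r_5=5.0000 — all match ✓
Unique over the lattice → pose = (5.5, 3.5, 120°).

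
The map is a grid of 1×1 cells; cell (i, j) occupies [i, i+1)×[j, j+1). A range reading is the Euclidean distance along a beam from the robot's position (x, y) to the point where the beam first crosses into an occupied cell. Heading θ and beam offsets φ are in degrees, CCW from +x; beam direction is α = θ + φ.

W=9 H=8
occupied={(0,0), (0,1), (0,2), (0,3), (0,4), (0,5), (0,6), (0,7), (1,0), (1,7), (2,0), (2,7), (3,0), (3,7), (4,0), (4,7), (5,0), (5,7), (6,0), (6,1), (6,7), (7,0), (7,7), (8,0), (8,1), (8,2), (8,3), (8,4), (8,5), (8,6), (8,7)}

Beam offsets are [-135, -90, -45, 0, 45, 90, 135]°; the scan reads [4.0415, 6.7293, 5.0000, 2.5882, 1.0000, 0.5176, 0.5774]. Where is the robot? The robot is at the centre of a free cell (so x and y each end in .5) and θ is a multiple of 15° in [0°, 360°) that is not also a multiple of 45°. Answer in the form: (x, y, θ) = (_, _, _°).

(x, y, θ) = (1.5, 4.5, 75°)

Candidates: 41 free-cell centres × 16 headings = 656 poses. Raycast each; keep the one whose scan matches to 4 dp.
  (7.5, 2.5, 165°): beam 1 = 0.5774 ≠ 4.0415 ✗
  (3.5, 1.5, 300°): beam 1 = 2.5882 ≠ 4.0415 ✗
  (2.5, 3.5, 30°): beam 1 = 2.5882 ≠ 4.0415 ✗
  (2.5, 2.5, 15°): beam 1 = 1.7321 ≠ 4.0415 ✗
  …
  (1.5, 4.5, 75°): r_1=4.0415, r_2=6.7293, r_3=5.0000, r_4=2.5882, r_5=1.0000, r_6=0.5176, r_7=0.5774 — all match ✓
Only this pose fits every beam.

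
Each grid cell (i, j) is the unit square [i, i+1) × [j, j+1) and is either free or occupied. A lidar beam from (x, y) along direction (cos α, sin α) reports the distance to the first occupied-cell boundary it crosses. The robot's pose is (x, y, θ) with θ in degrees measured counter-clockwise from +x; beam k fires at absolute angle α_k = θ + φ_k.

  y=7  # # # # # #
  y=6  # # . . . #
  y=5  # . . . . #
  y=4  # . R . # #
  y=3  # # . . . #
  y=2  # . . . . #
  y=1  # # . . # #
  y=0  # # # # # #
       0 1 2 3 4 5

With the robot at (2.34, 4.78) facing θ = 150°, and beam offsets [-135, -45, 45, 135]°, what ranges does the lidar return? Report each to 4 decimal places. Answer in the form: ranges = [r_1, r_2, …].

beam 1: φ=-135°, α=15°
  cosα=0.9659 sinα=0.2588 | (2,4) | tMaxX 0.6833 tMaxY 0.8500 | tΔX 1.0353 tΔY 3.8637
    t=0.6833 [x] (3,4)
    t=0.8500 [y] (3,5)
    t=1.7186 [x] (4,5)
    t=2.7538 [x] (5,5) — stop
  → r_1 = 2.7538
beam 2: φ=-45°, α=105°
  cosα=-0.2588 sinα=0.9659 | (2,4) | tMaxX 1.3137 tMaxY 0.2278 | tΔX 3.8637 tΔY 1.0353
    t=0.2278 [y] (2,5)
    t=1.2630 [y] (2,6)
    t=1.3137 [x] (1,6) — stop
  → r_2 = 1.3137
beam 3: φ=45°, α=195°
  cosα=-0.9659 sinα=-0.2588 | (2,4) | tMaxX 0.3520 tMaxY 3.0137 | tΔX 1.0353 tΔY 3.8637
    t=0.3520 [x] (1,4)
    t=1.3873 [x] (0,4) — stop
  → r_3 = 1.3873
beam 4: φ=135°, α=285°
  cosα=0.2588 sinα=-0.9659 | (2,4) | tMaxX 2.5500 tMaxY 0.8075 | tΔX 3.8637 tΔY 1.0353
    t=0.8075 [y] (2,3)
    t=1.8428 [y] (2,2)
    t=2.5500 [x] (3,2)
    t=2.8781 [y] (3,1)
    t=3.9133 [y] (3,0) — stop
  → r_4 = 3.9133

ranges = [2.7538, 1.3137, 1.3873, 3.9133]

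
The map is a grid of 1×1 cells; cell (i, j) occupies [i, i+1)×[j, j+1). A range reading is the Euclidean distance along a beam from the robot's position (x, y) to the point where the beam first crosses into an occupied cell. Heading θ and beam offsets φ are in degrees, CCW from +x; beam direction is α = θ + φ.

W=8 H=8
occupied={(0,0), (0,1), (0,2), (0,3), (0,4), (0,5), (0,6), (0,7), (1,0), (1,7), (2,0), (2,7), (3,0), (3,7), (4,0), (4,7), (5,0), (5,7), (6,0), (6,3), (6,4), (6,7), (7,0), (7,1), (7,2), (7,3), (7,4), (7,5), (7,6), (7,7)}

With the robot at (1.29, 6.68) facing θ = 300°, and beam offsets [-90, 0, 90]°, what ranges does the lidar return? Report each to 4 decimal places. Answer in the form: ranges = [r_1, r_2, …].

beam 1: φ=-90°, α=210°
  d=(-0.8660,-0.5000)  start (1,6)  tX=0.3349 tY=1.3600  stride 1/|dx|=1.1547 1/|dy|=2.0000
    cross x-line → (0,6), t=0.3349 (wall)
  → r_1 = 0.3349
beam 2: φ=0°, α=300°
  d=(0.5000,-0.8660)  start (1,6)  tX=1.4200 tY=0.7852  stride 1/|dx|=2.0000 1/|dy|=1.1547
    cross y-line → (1,5), t=0.7852
    cross x-line → (2,5), t=1.4200
    cross y-line → (2,4), t=1.9399
    cross y-line → (2,3), t=3.0946
    cross x-line → (3,3), t=3.4200
    cross y-line → (3,2), t=4.2493
    cross y-line → (3,1), t=5.4040
    cross x-line → (4,1), t=5.4200
    cross y-line → (4,0), t=6.5587 (wall)
  → r_2 = 6.5587
beam 3: φ=90°, α=30°
  d=(0.8660,0.5000)  start (1,6)  tX=0.8198 tY=0.6400  stride 1/|dx|=1.1547 1/|dy|=2.0000
    cross y-line → (1,7), t=0.6400 (wall)
  → r_3 = 0.6400

ranges = [0.3349, 6.5587, 0.6400]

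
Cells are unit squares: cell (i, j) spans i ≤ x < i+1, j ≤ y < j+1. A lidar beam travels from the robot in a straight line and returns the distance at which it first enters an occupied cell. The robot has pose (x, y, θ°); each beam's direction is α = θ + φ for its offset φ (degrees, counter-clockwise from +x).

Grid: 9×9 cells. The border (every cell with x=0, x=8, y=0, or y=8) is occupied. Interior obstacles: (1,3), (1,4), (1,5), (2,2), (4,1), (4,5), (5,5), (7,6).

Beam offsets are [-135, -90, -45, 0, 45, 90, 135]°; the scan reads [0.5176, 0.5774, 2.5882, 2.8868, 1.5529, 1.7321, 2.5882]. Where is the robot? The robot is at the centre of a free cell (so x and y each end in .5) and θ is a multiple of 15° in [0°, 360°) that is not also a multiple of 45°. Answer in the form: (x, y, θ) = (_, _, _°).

The pose lattice has 41·16 = 656 candidates. Test each by forward raycasting.
  (4.5, 6.5, 210°): beam 1 = 1.5529 ≠ 0.5176 ✗
  (5.5, 4.5, 75°): beam 1 = 4.0415 ≠ 0.5176 ✗
  (3.5, 7.5, 300°): beam 1 = 1.9319 ≠ 0.5176 ✗
  (2.5, 3.5, 210°): beam 1 = 4.6587 ≠ 0.5176 ✗
  …
  (3.5, 5.5, 120°): r_1=0.5176, r_2=0.5774, r_3=2.5882, r_4=2.8868, r_5=1.5529, r_6=1.7321, r_7=2.5882 — all match ✓
Only this pose fits every beam.

(x, y, θ) = (3.5, 5.5, 120°)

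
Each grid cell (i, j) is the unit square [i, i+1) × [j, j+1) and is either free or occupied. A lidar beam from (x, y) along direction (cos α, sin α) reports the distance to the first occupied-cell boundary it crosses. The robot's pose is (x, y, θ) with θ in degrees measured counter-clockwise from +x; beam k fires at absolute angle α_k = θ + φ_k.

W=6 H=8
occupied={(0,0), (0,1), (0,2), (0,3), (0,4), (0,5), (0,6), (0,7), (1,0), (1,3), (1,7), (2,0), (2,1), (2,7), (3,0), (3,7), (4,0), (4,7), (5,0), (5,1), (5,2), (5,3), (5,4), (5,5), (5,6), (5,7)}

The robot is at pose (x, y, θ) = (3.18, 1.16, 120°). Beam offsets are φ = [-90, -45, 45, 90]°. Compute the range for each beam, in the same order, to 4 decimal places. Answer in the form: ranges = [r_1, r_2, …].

beam 1: φ=-90°, α=30°
  dir = (cos 30°, sin 30°) = (0.8660, 0.5000); from cell (3,1)
  next x-line at t=0.9469, next y-line at t=1.6800; Δt_x=1.1547, Δt_y=2.0000
    x: enter (4,1) at t=0.9469
    y: enter (4,2) at t=1.6800
    x: enter (5,2) at t=2.1016 ← occupied
  → r_1 = 2.1016
beam 2: φ=-45°, α=75°
  dir = (cos 75°, sin 75°) = (0.2588, 0.9659); from cell (3,1)
  next x-line at t=3.1682, next y-line at t=0.8696; Δt_x=3.8637, Δt_y=1.0353
    y: enter (3,2) at t=0.8696
    y: enter (3,3) at t=1.9049
    y: enter (3,4) at t=2.9402
    x: enter (4,4) at t=3.1682
    y: enter (4,5) at t=3.9755
    y: enter (4,6) at t=5.0107
    y: enter (4,7) at t=6.0460 ← occupied
  → r_2 = 6.0460
beam 3: φ=45°, α=165°
  dir = (cos 165°, sin 165°) = (-0.9659, 0.2588); from cell (3,1)
  next x-line at t=0.1863, next y-line at t=3.2455; Δt_x=1.0353, Δt_y=3.8637
    x: enter (2,1) at t=0.1863 ← occupied
  → r_3 = 0.1863
beam 4: φ=90°, α=210°
  dir = (cos 210°, sin 210°) = (-0.8660, -0.5000); from cell (3,1)
  next x-line at t=0.2078, next y-line at t=0.3200; Δt_x=1.1547, Δt_y=2.0000
    x: enter (2,1) at t=0.2078 ← occupied
  → r_4 = 0.2078

ranges = [2.1016, 6.0460, 0.1863, 0.2078]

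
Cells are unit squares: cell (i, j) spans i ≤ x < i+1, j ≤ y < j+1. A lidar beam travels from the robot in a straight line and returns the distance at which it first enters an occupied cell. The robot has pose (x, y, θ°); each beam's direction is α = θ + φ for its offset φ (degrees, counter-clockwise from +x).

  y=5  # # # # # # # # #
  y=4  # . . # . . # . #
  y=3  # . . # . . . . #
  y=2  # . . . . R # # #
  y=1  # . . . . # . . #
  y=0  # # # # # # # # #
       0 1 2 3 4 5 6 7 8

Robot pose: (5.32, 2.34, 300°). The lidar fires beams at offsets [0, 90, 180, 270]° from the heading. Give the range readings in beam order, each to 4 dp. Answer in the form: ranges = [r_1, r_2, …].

beam 1: φ=0°, α=300°
  cosα=0.5000 sinα=-0.8660 | (5,2) | tMaxX 1.3600 tMaxY 0.3926 | tΔX 2.0000 tΔY 1.1547
    t=0.3926 [y] (5,1) — stop
  → r_1 = 0.3926
beam 2: φ=90°, α=30°
  cosα=0.8660 sinα=0.5000 | (5,2) | tMaxX 0.7852 tMaxY 1.3200 | tΔX 1.1547 tΔY 2.0000
    t=0.7852 [x] (6,2) — stop
  → r_2 = 0.7852
beam 3: φ=180°, α=120°
  cosα=-0.5000 sinα=0.8660 | (5,2) | tMaxX 0.6400 tMaxY 0.7621 | tΔX 2.0000 tΔY 1.1547
    t=0.6400 [x] (4,2)
    t=0.7621 [y] (4,3)
    t=1.9168 [y] (4,4)
    t=2.6400 [x] (3,4) — stop
  → r_3 = 2.6400
beam 4: φ=270°, α=210°
  cosα=-0.8660 sinα=-0.5000 | (5,2) | tMaxX 0.3695 tMaxY 0.6800 | tΔX 1.1547 tΔY 2.0000
    t=0.3695 [x] (4,2)
    t=0.6800 [y] (4,1)
    t=1.5242 [x] (3,1)
    t=2.6789 [x] (2,1)
    t=2.6800 [y] (2,0) — stop
  → r_4 = 2.6800

ranges = [0.3926, 0.7852, 2.6400, 2.6800]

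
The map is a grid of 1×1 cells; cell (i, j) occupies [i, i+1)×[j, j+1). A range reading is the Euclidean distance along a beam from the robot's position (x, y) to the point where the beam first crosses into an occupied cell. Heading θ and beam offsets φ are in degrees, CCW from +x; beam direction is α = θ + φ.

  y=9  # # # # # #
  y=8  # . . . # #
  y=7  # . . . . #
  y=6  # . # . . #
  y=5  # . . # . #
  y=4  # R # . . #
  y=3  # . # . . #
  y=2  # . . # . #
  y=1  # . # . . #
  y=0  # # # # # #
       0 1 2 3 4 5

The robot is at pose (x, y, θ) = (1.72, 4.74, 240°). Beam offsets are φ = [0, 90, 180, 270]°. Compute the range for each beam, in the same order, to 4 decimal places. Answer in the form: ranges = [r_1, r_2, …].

beam 1: φ=0°, α=240°
  cosα=-0.5000 sinα=-0.8660 | (1,4) | tMaxX 1.4400 tMaxY 0.8545 | tΔX 2.0000 tΔY 1.1547
    t=0.8545 [y] (1,3)
    t=1.4400 [x] (0,3) — stop
  → r_1 = 1.4400
beam 2: φ=90°, α=330°
  cosα=0.8660 sinα=-0.5000 | (1,4) | tMaxX 0.3233 tMaxY 1.4800 | tΔX 1.1547 tΔY 2.0000
    t=0.3233 [x] (2,4) — stop
  → r_2 = 0.3233
beam 3: φ=180°, α=60°
  cosα=0.5000 sinα=0.8660 | (1,4) | tMaxX 0.5600 tMaxY 0.3002 | tΔX 2.0000 tΔY 1.1547
    t=0.3002 [y] (1,5)
    t=0.5600 [x] (2,5)
    t=1.4549 [y] (2,6) — stop
  → r_3 = 1.4549
beam 4: φ=270°, α=150°
  cosα=-0.8660 sinα=0.5000 | (1,4) | tMaxX 0.8314 tMaxY 0.5200 | tΔX 1.1547 tΔY 2.0000
    t=0.5200 [y] (1,5)
    t=0.8314 [x] (0,5) — stop
  → r_4 = 0.8314

ranges = [1.4400, 0.3233, 1.4549, 0.8314]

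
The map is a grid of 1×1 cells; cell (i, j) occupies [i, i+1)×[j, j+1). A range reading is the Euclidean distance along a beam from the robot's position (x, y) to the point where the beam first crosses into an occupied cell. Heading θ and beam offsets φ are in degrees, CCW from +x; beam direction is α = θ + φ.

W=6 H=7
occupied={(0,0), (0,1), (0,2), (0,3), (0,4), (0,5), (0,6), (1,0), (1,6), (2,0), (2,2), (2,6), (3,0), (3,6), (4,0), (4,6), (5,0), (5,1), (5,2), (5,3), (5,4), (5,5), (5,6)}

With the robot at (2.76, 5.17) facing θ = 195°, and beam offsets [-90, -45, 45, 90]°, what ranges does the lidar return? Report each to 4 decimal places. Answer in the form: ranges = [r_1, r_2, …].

ranges = [0.8593, 1.6600, 3.5200, 4.3171]

beam 1: φ=-90°, α=105°
  dir = (cos 105°, sin 105°) = (-0.2588, 0.9659); from cell (2,5)
  next x-line at t=2.9364, next y-line at t=0.8593; Δt_x=3.8637, Δt_y=1.0353
    y: enter (2,6) at t=0.8593 ← occupied
  → r_1 = 0.8593
beam 2: φ=-45°, α=150°
  dir = (cos 150°, sin 150°) = (-0.8660, 0.5000); from cell (2,5)
  next x-line at t=0.8776, next y-line at t=1.6600; Δt_x=1.1547, Δt_y=2.0000
    x: enter (1,5) at t=0.8776
    y: enter (1,6) at t=1.6600 ← occupied
  → r_2 = 1.6600
beam 3: φ=45°, α=240°
  dir = (cos 240°, sin 240°) = (-0.5000, -0.8660); from cell (2,5)
  next x-line at t=1.5200, next y-line at t=0.1963; Δt_x=2.0000, Δt_y=1.1547
    y: enter (2,4) at t=0.1963
    y: enter (2,3) at t=1.3510
    x: enter (1,3) at t=1.5200
    y: enter (1,2) at t=2.5057
    x: enter (0,2) at t=3.5200 ← occupied
  → r_3 = 3.5200
beam 4: φ=90°, α=285°
  dir = (cos 285°, sin 285°) = (0.2588, -0.9659); from cell (2,5)
  next x-line at t=0.9273, next y-line at t=0.1760; Δt_x=3.8637, Δt_y=1.0353
    y: enter (2,4) at t=0.1760
    x: enter (3,4) at t=0.9273
    y: enter (3,3) at t=1.2113
    y: enter (3,2) at t=2.2465
    y: enter (3,1) at t=3.2818
    y: enter (3,0) at t=4.3171 ← occupied
  → r_4 = 4.3171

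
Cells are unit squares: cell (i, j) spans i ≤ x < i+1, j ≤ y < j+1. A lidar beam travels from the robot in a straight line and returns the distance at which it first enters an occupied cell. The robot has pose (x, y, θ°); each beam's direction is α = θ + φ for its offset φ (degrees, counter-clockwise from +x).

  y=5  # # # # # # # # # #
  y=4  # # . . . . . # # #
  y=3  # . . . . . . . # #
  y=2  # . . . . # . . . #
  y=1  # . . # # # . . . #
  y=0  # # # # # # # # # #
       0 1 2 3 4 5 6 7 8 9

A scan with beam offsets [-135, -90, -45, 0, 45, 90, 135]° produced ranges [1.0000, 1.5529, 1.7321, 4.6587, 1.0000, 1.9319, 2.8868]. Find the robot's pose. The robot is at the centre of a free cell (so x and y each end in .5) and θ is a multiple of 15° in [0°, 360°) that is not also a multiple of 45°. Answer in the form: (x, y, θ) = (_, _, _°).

The pose lattice has 24·16 = 384 candidates. Test each by forward raycasting.
  (2.5, 2.5, 15°): beam 1 = 1.7321 ≠ 1.0000 ✗
  (1.5, 2.5, 60°): beam 1 = 1.5529 ≠ 1.0000 ✗
  (6.5, 3.5, 120°): beam 1 = 1.5529 ≠ 1.0000 ✗
  (8.5, 2.5, 240°): beam 1 = 0.5176 ≠ 1.0000 ✗
  …
  (6.5, 3.5, 165°): r_1=1.0000, r_2=1.5529, r_3=1.7321, r_4=4.6587, r_5=1.0000, r_6=1.9319, r_7=2.8868 — all match ✓
Only this pose fits every beam.

(x, y, θ) = (6.5, 3.5, 165°)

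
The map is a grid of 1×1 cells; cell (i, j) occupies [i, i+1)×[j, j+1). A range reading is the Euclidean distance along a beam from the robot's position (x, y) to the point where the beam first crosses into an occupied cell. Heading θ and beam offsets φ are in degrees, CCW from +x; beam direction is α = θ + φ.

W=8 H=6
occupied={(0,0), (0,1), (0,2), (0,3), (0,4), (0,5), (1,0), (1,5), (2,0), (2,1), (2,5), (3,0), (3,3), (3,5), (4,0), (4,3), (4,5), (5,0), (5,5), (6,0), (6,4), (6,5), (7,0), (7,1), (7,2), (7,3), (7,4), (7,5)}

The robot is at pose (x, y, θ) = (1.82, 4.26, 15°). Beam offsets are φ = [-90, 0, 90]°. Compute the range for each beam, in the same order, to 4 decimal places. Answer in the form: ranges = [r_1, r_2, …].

ranges = [2.3397, 2.8591, 0.7661]

beam 1: φ=-90°, α=285°
  direction (0.2588, -0.9659); cell (1,4); t to first gridline: x 0.6955, y 0.2692 (then +3.8637 / +1.0353)
    (1,3) via y @ 0.2692
    (2,3) via x @ 0.6955
    (2,2) via y @ 1.3044
    (2,1) via y @ 2.3397  # hit
  → r_1 = 2.3397
beam 2: φ=0°, α=15°
  direction (0.9659, 0.2588); cell (1,4); t to first gridline: x 0.1863, y 2.8591 (then +1.0353 / +3.8637)
    (2,4) via x @ 0.1863
    (3,4) via x @ 1.2216
    (4,4) via x @ 2.2569
    (4,5) via y @ 2.8591  # hit
  → r_2 = 2.8591
beam 3: φ=90°, α=105°
  direction (-0.2588, 0.9659); cell (1,4); t to first gridline: x 3.1682, y 0.7661 (then +3.8637 / +1.0353)
    (1,5) via y @ 0.7661  # hit
  → r_3 = 0.7661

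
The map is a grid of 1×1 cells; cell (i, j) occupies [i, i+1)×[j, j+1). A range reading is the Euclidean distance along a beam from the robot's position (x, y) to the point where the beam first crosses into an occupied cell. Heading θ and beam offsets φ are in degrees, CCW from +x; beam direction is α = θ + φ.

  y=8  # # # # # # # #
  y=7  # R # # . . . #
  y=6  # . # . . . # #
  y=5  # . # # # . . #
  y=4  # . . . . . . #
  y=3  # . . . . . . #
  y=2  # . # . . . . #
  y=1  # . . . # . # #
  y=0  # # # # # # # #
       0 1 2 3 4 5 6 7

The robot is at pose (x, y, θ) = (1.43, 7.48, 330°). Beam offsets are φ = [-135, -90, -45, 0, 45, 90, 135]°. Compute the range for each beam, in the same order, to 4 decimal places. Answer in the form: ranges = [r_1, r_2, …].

ranges = [0.4452, 0.8600, 2.2023, 0.6582, 0.5901, 0.6004, 0.5383]

beam 1: φ=-135°, α=195°
  direction (-0.9659, -0.2588); cell (1,7); t to first gridline: x 0.4452, y 1.8546 (then +1.0353 / +3.8637)
    (0,7) via x @ 0.4452  # hit
  → r_1 = 0.4452
beam 2: φ=-90°, α=240°
  direction (-0.5000, -0.8660); cell (1,7); t to first gridline: x 0.8600, y 0.5543 (then +2.0000 / +1.1547)
    (1,6) via y @ 0.5543
    (0,6) via x @ 0.8600  # hit
  → r_2 = 0.8600
beam 3: φ=-45°, α=285°
  direction (0.2588, -0.9659); cell (1,7); t to first gridline: x 2.2023, y 0.4969 (then +3.8637 / +1.0353)
    (1,6) via y @ 0.4969
    (1,5) via y @ 1.5322
    (2,5) via x @ 2.2023  # hit
  → r_3 = 2.2023
beam 4: φ=0°, α=330°
  direction (0.8660, -0.5000); cell (1,7); t to first gridline: x 0.6582, y 0.9600 (then +1.1547 / +2.0000)
    (2,7) via x @ 0.6582  # hit
  → r_4 = 0.6582
beam 5: φ=45°, α=15°
  direction (0.9659, 0.2588); cell (1,7); t to first gridline: x 0.5901, y 2.0091 (then +1.0353 / +3.8637)
    (2,7) via x @ 0.5901  # hit
  → r_5 = 0.5901
beam 6: φ=90°, α=60°
  direction (0.5000, 0.8660); cell (1,7); t to first gridline: x 1.1400, y 0.6004 (then +2.0000 / +1.1547)
    (1,8) via y @ 0.6004  # hit
  → r_6 = 0.6004
beam 7: φ=135°, α=105°
  direction (-0.2588, 0.9659); cell (1,7); t to first gridline: x 1.6614, y 0.5383 (then +3.8637 / +1.0353)
    (1,8) via y @ 0.5383  # hit
  → r_7 = 0.5383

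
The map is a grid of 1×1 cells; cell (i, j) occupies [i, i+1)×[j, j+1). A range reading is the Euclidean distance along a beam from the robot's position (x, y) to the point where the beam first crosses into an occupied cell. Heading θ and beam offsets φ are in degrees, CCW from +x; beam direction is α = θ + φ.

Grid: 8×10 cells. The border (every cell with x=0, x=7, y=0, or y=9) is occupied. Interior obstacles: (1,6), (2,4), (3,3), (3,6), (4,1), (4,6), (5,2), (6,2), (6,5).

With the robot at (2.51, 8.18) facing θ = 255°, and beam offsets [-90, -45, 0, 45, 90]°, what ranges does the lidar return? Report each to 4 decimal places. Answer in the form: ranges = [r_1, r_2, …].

beam 1: φ=-90°, α=165°
  direction (-0.9659, 0.2588); cell (2,8); t to first gridline: x 0.5280, y 3.1682 (then +1.0353 / +3.8637)
    (1,8) via x @ 0.5280
    (0,8) via x @ 1.5633  # hit
  → r_1 = 1.5633
beam 2: φ=-45°, α=210°
  direction (-0.8660, -0.5000); cell (2,8); t to first gridline: x 0.5889, y 0.3600 (then +1.1547 / +2.0000)
    (2,7) via y @ 0.3600
    (1,7) via x @ 0.5889
    (0,7) via x @ 1.7436  # hit
  → r_2 = 1.7436
beam 3: φ=0°, α=255°
  direction (-0.2588, -0.9659); cell (2,8); t to first gridline: x 1.9705, y 0.1863 (then +3.8637 / +1.0353)
    (2,7) via y @ 0.1863
    (2,6) via y @ 1.2216
    (1,6) via x @ 1.9705  # hit
  → r_3 = 1.9705
beam 4: φ=45°, α=300°
  direction (0.5000, -0.8660); cell (2,8); t to first gridline: x 0.9800, y 0.2078 (then +2.0000 / +1.1547)
    (2,7) via y @ 0.2078
    (3,7) via x @ 0.9800
    (3,6) via y @ 1.3625  # hit
  → r_4 = 1.3625
beam 5: φ=90°, α=345°
  direction (0.9659, -0.2588); cell (2,8); t to first gridline: x 0.5073, y 0.6955 (then +1.0353 / +3.8637)
    (3,8) via x @ 0.5073
    (3,7) via y @ 0.6955
    (4,7) via x @ 1.5426
    (5,7) via x @ 2.5778
    (6,7) via x @ 3.6131
    (6,6) via y @ 4.5592
    (7,6) via x @ 4.6484  # hit
  → r_5 = 4.6484

ranges = [1.5633, 1.7436, 1.9705, 1.3625, 4.6484]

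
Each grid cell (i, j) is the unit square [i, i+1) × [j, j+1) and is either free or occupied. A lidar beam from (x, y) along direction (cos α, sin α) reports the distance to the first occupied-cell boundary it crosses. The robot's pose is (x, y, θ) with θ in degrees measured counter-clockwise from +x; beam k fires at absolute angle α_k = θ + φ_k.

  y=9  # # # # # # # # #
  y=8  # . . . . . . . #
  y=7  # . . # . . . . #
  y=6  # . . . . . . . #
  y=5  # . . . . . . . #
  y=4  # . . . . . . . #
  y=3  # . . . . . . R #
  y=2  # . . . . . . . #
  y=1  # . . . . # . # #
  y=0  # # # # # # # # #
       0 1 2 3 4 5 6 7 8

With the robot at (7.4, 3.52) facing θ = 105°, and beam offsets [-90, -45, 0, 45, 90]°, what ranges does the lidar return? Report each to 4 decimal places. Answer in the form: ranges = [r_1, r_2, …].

beam 1: φ=-90°, α=15°
  dir = (cos 15°, sin 15°) = (0.9659, 0.2588); from cell (7,3)
  next x-line at t=0.6212, next y-line at t=1.8546; Δt_x=1.0353, Δt_y=3.8637
    x: enter (8,3) at t=0.6212 ← occupied
  → r_1 = 0.6212
beam 2: φ=-45°, α=60°
  dir = (cos 60°, sin 60°) = (0.5000, 0.8660); from cell (7,3)
  next x-line at t=1.2000, next y-line at t=0.5543; Δt_x=2.0000, Δt_y=1.1547
    y: enter (7,4) at t=0.5543
    x: enter (8,4) at t=1.2000 ← occupied
  → r_2 = 1.2000
beam 3: φ=0°, α=105°
  dir = (cos 105°, sin 105°) = (-0.2588, 0.9659); from cell (7,3)
  next x-line at t=1.5455, next y-line at t=0.4969; Δt_x=3.8637, Δt_y=1.0353
    y: enter (7,4) at t=0.4969
    y: enter (7,5) at t=1.5322
    x: enter (6,5) at t=1.5455
    y: enter (6,6) at t=2.5675
    y: enter (6,7) at t=3.6028
    y: enter (6,8) at t=4.6380
    x: enter (5,8) at t=5.4092
    y: enter (5,9) at t=5.6733 ← occupied
  → r_3 = 5.6733
beam 4: φ=45°, α=150°
  dir = (cos 150°, sin 150°) = (-0.8660, 0.5000); from cell (7,3)
  next x-line at t=0.4619, next y-line at t=0.9600; Δt_x=1.1547, Δt_y=2.0000
    x: enter (6,3) at t=0.4619
    y: enter (6,4) at t=0.9600
    x: enter (5,4) at t=1.6166
    x: enter (4,4) at t=2.7713
    y: enter (4,5) at t=2.9600
    x: enter (3,5) at t=3.9260
    y: enter (3,6) at t=4.9600
    x: enter (2,6) at t=5.0807
    x: enter (1,6) at t=6.2354
    y: enter (1,7) at t=6.9600
    x: enter (0,7) at t=7.3901 ← occupied
  → r_4 = 7.3901
beam 5: φ=90°, α=195°
  dir = (cos 195°, sin 195°) = (-0.9659, -0.2588); from cell (7,3)
  next x-line at t=0.4141, next y-line at t=2.0091; Δt_x=1.0353, Δt_y=3.8637
    x: enter (6,3) at t=0.4141
    x: enter (5,3) at t=1.4494
    y: enter (5,2) at t=2.0091
    x: enter (4,2) at t=2.4847
    x: enter (3,2) at t=3.5199
    x: enter (2,2) at t=4.5552
    x: enter (1,2) at t=5.5905
    y: enter (1,1) at t=5.8728
    x: enter (0,1) at t=6.6258 ← occupied
  → r_5 = 6.6258

ranges = [0.6212, 1.2000, 5.6733, 7.3901, 6.6258]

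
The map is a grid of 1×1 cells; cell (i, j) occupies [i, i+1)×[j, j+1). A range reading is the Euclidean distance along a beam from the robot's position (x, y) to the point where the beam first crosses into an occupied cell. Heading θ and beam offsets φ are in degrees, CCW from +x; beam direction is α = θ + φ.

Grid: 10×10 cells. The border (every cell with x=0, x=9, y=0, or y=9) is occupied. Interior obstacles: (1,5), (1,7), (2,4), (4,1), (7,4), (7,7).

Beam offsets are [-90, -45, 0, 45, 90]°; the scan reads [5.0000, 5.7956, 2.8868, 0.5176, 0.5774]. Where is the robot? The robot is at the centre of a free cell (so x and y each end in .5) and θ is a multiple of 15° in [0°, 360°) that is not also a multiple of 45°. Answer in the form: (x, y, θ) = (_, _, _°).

Enumerate (i+0.5, j+0.5, θ) over the 58 free cells and 16 admissible headings. For each, cast all 5 beams and compare to the given ranges.
  (6.5, 5.5, 150°): beam 1 = 1.7321 ≠ 5.0000 ✗
  (8.5, 5.5, 150°): beam 1 = 1.0000 ≠ 5.0000 ✗
  (3.5, 1.5, 60°): beam 1 = 0.5774 ≠ 5.0000 ✗
  (7.5, 6.5, 75°): beam 1 = 1.5529 ≠ 5.0000 ✗
  …
  (6.5, 7.5, 300°): r_1=5.0000, r_2=5.7956, r_3=2.8868, r_4=0.5176, r_5=0.5774 — all match ✓
No second candidate reproduces the full scan.

(x, y, θ) = (6.5, 7.5, 300°)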